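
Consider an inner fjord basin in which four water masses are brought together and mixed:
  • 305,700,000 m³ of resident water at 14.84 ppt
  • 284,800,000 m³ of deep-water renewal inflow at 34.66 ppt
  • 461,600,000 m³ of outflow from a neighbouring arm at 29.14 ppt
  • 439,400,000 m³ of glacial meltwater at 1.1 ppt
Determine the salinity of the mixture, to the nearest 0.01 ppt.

By conservation of dissolved salt,
salt = 305,700,000×14.84 + 284,800,000×34.66 + 461,600,000×29.14 + 439,400,000×1.1 = 4,536,588,000 + 9,871,168,000 + 13,451,024,000 + 483,340,000 = 28,342,120,000
volume = 305,700,000 + 284,800,000 + 461,600,000 + 439,400,000 = 1,491,500,000 m³
S = 28,342,120,000 / 1,491,500,000 = 19.0024 ppt

19.00 ppt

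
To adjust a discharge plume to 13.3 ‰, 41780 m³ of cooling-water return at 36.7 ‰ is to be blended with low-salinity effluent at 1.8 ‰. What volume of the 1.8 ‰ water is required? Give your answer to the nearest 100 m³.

85000 m³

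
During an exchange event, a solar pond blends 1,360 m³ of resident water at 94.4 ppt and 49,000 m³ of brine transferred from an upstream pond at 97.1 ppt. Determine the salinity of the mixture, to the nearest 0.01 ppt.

97.03 ppt

Mass of salt is conserved:
salt = 1,360×94.4 + 49,000×97.1 = 128,384 + 4,757,900 = 4,886,284
volume = 1,360 + 49,000 = 50,360 m³
S = 4,886,284 / 50,360 = 97.0271 ppt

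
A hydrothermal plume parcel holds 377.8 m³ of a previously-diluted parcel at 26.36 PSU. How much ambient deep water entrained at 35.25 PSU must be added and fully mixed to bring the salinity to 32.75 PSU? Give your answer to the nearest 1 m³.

Salt balance: 377.8×26.36 + V×35.25 = (377.8+V)×32.75
9,958.808 + 35.25V = 12,372.95 + 32.75V
2,414.142 = 2.5V
V = 965.66 m³

966 m³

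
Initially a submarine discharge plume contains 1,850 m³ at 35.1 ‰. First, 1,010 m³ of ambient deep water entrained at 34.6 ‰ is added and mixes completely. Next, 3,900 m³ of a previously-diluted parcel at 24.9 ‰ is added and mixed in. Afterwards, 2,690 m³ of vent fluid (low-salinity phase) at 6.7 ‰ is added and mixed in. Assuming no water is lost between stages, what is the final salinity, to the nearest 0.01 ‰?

22.75 ‰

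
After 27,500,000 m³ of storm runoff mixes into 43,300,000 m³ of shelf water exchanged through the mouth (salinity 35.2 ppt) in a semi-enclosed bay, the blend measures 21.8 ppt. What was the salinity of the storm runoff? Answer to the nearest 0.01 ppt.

0.70 ppt

Salt balance: 43,300,000×35.2 + 27,500,000×S = 70,800,000×21.8
1,524,160,000 + 27,500,000·S = 1,543,440,000
S = (1,543,440,000 − 1,524,160,000) / 27,500,000 = 0.7011 ppt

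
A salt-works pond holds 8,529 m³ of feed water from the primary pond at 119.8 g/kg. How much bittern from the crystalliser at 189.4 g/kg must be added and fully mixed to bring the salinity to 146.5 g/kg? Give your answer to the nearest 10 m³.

5310 m³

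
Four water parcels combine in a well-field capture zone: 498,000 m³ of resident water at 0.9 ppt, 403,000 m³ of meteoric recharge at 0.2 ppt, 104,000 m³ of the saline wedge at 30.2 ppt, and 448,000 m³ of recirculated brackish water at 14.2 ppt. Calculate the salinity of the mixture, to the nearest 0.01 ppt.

Conserving salt mass:
salt = 498,000×0.9 + 403,000×0.2 + 104,000×30.2 + 448,000×14.2 = 448,200 + 80,600 + 3,140,800 + 6,361,600 = 10,031,200
volume = 498,000 + 403,000 + 104,000 + 448,000 = 1,453,000 m³
S = 10,031,200 / 1,453,000 = 6.9038 ppt

6.90 ppt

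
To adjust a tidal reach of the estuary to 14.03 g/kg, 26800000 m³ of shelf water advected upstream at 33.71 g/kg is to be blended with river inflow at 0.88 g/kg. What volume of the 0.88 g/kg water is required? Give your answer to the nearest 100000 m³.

40100000 m³

Salt balance: 26,800,000×33.71 + V×0.88 = (26,800,000+V)×14.03
903,428,000 + 0.88V = 376,004,000 + 14.03V
527,424,000 = 13.15V
V = 40,108,288.97 m³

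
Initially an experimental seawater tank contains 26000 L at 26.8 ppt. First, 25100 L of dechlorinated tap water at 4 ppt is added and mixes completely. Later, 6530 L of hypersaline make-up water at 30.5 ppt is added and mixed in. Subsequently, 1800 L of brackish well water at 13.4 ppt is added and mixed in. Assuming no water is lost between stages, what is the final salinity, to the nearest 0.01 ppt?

By conservation of dissolved salt,
Initial salt = 26,000×26.8 = 696,800
After stage 1: salt = 696,800 + 25,100×4 = 797,200; volume = 51,100 L; S = 15.601 ppt
After stage 2: salt = 797,200 + 6,530×30.5 = 996,365; volume = 57,630 L; S = 17.289 ppt
After stage 3: salt = 996,365 + 1,800×13.4 = 1,020,485; volume = 59,430 L
S = 1,020,485 / 59,430 = 17.1712 ppt

17.17 ppt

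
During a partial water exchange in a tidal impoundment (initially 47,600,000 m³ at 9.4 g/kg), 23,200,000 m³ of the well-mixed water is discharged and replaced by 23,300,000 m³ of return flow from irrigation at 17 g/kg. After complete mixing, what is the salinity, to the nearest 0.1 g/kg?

13.1 g/kg

Remaining after removal: 24,400,000 m³ at 9.4 g/kg (salt = 229,360,000)
After addition: salt = 229,360,000 + 23,300,000×17 = 625,460,000; volume = 47,700,000 m³
S = 625,460,000 / 47,700,000 = 13.1124 g/kg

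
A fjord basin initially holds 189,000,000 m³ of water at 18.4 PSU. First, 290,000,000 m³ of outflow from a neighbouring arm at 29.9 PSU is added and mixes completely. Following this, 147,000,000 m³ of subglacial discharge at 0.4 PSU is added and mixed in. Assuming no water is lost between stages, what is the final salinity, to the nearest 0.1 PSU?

Mass of salt is conserved:
Initial salt = 189,000,000×18.4 = 3,477,600,000
After stage 1: salt = 3,477,600,000 + 290,000,000×29.9 = 12,148,600,000; volume = 479,000,000 m³; S = 25.362 PSU
After stage 2: salt = 12,148,600,000 + 147,000,000×0.4 = 12,207,400,000; volume = 626,000,000 m³
S = 12,207,400,000 / 626,000,000 = 19.5006 PSU

19.5 PSU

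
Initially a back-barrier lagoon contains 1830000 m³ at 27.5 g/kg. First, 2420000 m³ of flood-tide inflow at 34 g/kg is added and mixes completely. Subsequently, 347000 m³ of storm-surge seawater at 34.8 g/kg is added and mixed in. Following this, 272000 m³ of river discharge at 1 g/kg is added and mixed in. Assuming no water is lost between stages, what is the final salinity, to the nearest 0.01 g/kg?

Conserving salt mass:
Initial salt = 1,830,000×27.5 = 50,325,000
After stage 1: salt = 50,325,000 + 2,420,000×34 = 132,605,000; volume = 4,250,000 m³; S = 31.201 g/kg
After stage 2: salt = 132,605,000 + 347,000×34.8 = 144,680,600; volume = 4,597,000 m³; S = 31.473 g/kg
After stage 3: salt = 144,680,600 + 272,000×1 = 144,952,600; volume = 4,869,000 m³
S = 144,952,600 / 4,869,000 = 29.7705 g/kg

29.77 g/kg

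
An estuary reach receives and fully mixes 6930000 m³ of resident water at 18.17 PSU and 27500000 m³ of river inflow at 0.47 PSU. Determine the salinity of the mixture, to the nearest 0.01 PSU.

4.03 PSU

Conserving salt mass:
salt = 6,930,000×18.17 + 27,500,000×0.47 = 125,918,100 + 12,925,000 = 138,843,100
volume = 6,930,000 + 27,500,000 = 34,430,000 m³
S = 138,843,100 / 34,430,000 = 4.0326 PSU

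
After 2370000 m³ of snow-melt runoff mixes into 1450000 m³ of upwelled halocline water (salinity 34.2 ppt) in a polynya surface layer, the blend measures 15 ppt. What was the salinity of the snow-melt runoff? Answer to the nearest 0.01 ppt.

3.25 ppt

Salt balance: 1,450,000×34.2 + 2,370,000×S = 3,820,000×15
49,590,000 + 2,370,000·S = 57,300,000
S = (57,300,000 − 49,590,000) / 2,370,000 = 3.2532 ppt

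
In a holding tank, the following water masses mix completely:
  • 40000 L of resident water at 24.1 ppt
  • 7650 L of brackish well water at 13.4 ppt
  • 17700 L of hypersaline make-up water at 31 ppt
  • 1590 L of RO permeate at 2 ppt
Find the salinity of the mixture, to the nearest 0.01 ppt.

24.18 ppt

Total salt / total volume:
salt = 40,000×24.1 + 7,650×13.4 + 17,700×31 + 1,590×2 = 964,000 + 102,510 + 548,700 + 3,180 = 1,618,390
volume = 40,000 + 7,650 + 17,700 + 1,590 = 66,940 L
S = 1,618,390 / 66,940 = 24.1767 ppt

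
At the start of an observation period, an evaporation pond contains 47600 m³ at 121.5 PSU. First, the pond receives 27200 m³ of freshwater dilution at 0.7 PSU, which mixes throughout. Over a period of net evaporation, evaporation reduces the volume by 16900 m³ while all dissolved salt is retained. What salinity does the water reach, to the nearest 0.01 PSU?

After mixing: salt = 47,600×121.5 + 27,200×0.7 = 5,802,440; volume = 74,800 m³
After evaporation: salt unchanged = 5,802,440; volume = 74,800 − 16,900 = 57,900 m³
S = 5,802,440 / 57,900 = 100.2149 PSU

100.21 PSU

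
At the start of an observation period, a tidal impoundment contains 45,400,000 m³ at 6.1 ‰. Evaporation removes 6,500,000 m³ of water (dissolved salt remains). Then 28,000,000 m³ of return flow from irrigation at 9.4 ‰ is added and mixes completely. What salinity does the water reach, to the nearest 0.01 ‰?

8.07 ‰

After evaporation: salt = 45,400,000×6.1 = 276,940,000; volume = 45,400,000 − 6,500,000 = 38,900,000 m³
After mixing: salt = 276,940,000 + 28,000,000×9.4 = 540,140,000; volume = 38,900,000 + 28,000,000 = 66,900,000 m³
S = 540,140,000 / 66,900,000 = 8.0738 ‰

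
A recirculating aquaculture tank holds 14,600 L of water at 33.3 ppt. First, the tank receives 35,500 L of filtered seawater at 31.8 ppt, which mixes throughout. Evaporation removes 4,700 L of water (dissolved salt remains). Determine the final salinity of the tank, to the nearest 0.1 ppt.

35.6 ppt

After mixing: salt = 14,600×33.3 + 35,500×31.8 = 1,615,080; volume = 50,100 L
After evaporation: salt unchanged = 1,615,080; volume = 50,100 − 4,700 = 45,400 L
S = 1,615,080 / 45,400 = 35.5744 ppt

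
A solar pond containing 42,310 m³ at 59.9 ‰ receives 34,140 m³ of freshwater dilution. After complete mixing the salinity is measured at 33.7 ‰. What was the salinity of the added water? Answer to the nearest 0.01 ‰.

1.23 ‰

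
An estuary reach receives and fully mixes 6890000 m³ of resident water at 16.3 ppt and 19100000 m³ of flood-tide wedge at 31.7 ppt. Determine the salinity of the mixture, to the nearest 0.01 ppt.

27.62 ppt

By conservation of dissolved salt,
salt = 6,890,000×16.3 + 19,100,000×31.7 = 112,307,000 + 605,470,000 = 717,777,000
volume = 6,890,000 + 19,100,000 = 25,990,000 m³
S = 717,777,000 / 25,990,000 = 27.6174 ppt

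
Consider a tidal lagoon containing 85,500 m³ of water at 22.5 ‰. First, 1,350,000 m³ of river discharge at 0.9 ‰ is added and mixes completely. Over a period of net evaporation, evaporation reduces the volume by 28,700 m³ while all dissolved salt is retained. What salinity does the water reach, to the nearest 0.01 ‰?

2.23 ‰

After mixing: salt = 85,500×22.5 + 1,350,000×0.9 = 3,138,750; volume = 1,435,500 m³
After evaporation: salt unchanged = 3,138,750; volume = 1,435,500 − 28,700 = 1,406,800 m³
S = 3,138,750 / 1,406,800 = 2.2311 ‰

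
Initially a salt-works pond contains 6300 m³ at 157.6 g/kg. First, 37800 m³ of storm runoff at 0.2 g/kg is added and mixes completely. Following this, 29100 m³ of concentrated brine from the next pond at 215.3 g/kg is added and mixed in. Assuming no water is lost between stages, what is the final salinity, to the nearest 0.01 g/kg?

Weighted by volume,
Initial salt = 6,300×157.6 = 992,880
After stage 1: salt = 992,880 + 37,800×0.2 = 1,000,440; volume = 44,100 m³; S = 22.686 g/kg
After stage 2: salt = 1,000,440 + 29,100×215.3 = 7,265,670; volume = 73,200 m³
S = 7,265,670 / 73,200 = 99.2578 g/kg

99.26 g/kg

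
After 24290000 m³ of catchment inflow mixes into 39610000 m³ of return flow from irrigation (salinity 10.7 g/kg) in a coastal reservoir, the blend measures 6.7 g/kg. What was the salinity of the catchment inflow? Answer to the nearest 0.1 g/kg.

Salt balance: 39,610,000×10.7 + 24,290,000×S = 63,900,000×6.7
423,827,000 + 24,290,000·S = 428,130,000
S = (428,130,000 − 423,827,000) / 24,290,000 = 0.1772 g/kg

0.2 g/kg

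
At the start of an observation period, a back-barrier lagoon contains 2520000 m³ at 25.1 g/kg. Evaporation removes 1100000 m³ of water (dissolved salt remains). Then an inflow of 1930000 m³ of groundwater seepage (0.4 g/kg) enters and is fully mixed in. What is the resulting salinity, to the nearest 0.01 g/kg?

19.11 g/kg

After evaporation: salt = 2,520,000×25.1 = 63,252,000; volume = 2,520,000 − 1,100,000 = 1,420,000 m³
After mixing: salt = 63,252,000 + 1,930,000×0.4 = 64,024,000; volume = 1,420,000 + 1,930,000 = 3,350,000 m³
S = 64,024,000 / 3,350,000 = 19.1116 g/kg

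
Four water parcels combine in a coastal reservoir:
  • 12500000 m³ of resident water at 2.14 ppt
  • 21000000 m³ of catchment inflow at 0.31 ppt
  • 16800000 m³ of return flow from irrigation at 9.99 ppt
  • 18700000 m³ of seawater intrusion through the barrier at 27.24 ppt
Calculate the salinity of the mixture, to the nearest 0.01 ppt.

Mass of salt is conserved:
salt = 12,500,000×2.14 + 21,000,000×0.31 + 16,800,000×9.99 + 18,700,000×27.24 = 26,750,000 + 6,510,000 + 167,832,000 + 509,388,000 = 710,480,000
volume = 12,500,000 + 21,000,000 + 16,800,000 + 18,700,000 = 69,000,000 m³
S = 710,480,000 / 69,000,000 = 10.2968 ppt

10.30 ppt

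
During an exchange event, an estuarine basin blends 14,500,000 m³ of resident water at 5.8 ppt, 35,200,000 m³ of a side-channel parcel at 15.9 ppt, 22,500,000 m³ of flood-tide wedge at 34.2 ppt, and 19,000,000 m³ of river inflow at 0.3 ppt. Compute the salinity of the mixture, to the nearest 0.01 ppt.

Conserving salt mass:
salt = 14,500,000×5.8 + 35,200,000×15.9 + 22,500,000×34.2 + 19,000,000×0.3 = 84,100,000 + 559,680,000 + 769,500,000 + 5,700,000 = 1,418,980,000
volume = 14,500,000 + 35,200,000 + 22,500,000 + 19,000,000 = 91,200,000 m³
S = 1,418,980,000 / 91,200,000 = 15.559 ppt

15.56 ppt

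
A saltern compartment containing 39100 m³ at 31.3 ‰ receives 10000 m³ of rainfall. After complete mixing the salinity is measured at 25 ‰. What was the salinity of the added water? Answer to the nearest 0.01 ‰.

Salt balance: 39,100×31.3 + 10,000×S = 49,100×25
1,223,830 + 10,000·S = 1,227,500
S = (1,227,500 − 1,223,830) / 10,000 = 0.367 ‰

0.37 ‰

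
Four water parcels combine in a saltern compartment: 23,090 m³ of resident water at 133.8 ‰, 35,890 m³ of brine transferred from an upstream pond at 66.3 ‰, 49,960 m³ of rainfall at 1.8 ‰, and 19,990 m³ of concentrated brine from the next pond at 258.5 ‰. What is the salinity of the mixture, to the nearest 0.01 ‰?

Weighted by volume,
salt = 23,090×133.8 + 35,890×66.3 + 49,960×1.8 + 19,990×258.5 = 3,089,442 + 2,379,507 + 89,928 + 5,167,415 = 10,726,292
volume = 23,090 + 35,890 + 49,960 + 19,990 = 128,930 m³
S = 10,726,292 / 128,930 = 83.1947 ‰

83.19 ‰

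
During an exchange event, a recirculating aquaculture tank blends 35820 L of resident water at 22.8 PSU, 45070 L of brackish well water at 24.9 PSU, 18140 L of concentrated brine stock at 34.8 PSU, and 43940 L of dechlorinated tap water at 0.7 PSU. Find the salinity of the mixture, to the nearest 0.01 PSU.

By conservation of dissolved salt,
salt = 35,820×22.8 + 45,070×24.9 + 18,140×34.8 + 43,940×0.7 = 816,696 + 1,122,243 + 631,272 + 30,758 = 2,600,969
volume = 35,820 + 45,070 + 18,140 + 43,940 = 142,970 L
S = 2,600,969 / 142,970 = 18.1924 PSU

18.19 PSU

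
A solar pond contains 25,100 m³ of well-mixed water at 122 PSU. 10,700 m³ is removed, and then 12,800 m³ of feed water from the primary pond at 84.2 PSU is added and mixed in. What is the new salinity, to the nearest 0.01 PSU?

104.21 PSU

Remaining after removal: 14,400 m³ at 122 PSU (salt = 1,756,800)
After addition: salt = 1,756,800 + 12,800×84.2 = 2,834,560; volume = 27,200 m³
S = 2,834,560 / 27,200 = 104.2118 PSU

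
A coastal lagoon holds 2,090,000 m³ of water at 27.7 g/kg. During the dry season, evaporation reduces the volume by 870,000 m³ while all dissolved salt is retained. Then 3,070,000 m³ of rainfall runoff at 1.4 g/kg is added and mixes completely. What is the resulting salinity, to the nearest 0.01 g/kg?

14.50 g/kg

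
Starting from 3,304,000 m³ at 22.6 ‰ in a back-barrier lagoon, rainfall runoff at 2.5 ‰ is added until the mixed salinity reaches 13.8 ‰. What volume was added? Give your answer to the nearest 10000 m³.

2570000 m³

Salt balance: 3,304,000×22.6 + V×2.5 = (3,304,000+V)×13.8
74,670,400 + 2.5V = 45,595,200 + 13.8V
29,075,200 = 11.3V
V = 2,573,026.55 m³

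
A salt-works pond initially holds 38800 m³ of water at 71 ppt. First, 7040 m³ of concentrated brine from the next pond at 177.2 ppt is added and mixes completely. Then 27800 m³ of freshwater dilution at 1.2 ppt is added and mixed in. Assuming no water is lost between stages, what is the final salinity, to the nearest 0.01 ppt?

Weighted by volume,
Initial salt = 38,800×71 = 2,754,800
After stage 1: salt = 2,754,800 + 7,040×177.2 = 4,002,288; volume = 45,840 m³; S = 87.31 ppt
After stage 2: salt = 4,002,288 + 27,800×1.2 = 4,035,648; volume = 73,640 m³
S = 4,035,648 / 73,640 = 54.8024 ppt

54.80 ppt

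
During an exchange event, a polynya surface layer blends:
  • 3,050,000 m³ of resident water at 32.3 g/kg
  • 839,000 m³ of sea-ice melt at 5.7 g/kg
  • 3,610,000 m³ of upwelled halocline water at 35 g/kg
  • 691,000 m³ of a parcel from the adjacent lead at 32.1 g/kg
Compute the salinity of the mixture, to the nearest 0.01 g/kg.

Weighted by volume,
salt = 3,050,000×32.3 + 839,000×5.7 + 3,610,000×35 + 691,000×32.1 = 98,515,000 + 4,782,300 + 126,350,000 + 22,181,100 = 251,828,400
volume = 3,050,000 + 839,000 + 3,610,000 + 691,000 = 8,190,000 m³
S = 251,828,400 / 8,190,000 = 30.7483 g/kg

30.75 g/kg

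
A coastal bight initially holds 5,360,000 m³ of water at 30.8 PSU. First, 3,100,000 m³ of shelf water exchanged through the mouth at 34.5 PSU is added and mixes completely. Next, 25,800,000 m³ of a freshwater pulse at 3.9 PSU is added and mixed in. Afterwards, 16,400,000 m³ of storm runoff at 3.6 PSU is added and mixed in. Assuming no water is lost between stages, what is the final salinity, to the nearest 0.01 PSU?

Conserving salt mass:
Initial salt = 5,360,000×30.8 = 165,088,000
After stage 1: salt = 165,088,000 + 3,100,000×34.5 = 272,038,000; volume = 8,460,000 m³; S = 32.156 PSU
After stage 2: salt = 272,038,000 + 25,800,000×3.9 = 372,658,000; volume = 34,260,000 m³; S = 10.877 PSU
After stage 3: salt = 372,658,000 + 16,400,000×3.6 = 431,698,000; volume = 50,660,000 m³
S = 431,698,000 / 50,660,000 = 8.5215 PSU

8.52 PSU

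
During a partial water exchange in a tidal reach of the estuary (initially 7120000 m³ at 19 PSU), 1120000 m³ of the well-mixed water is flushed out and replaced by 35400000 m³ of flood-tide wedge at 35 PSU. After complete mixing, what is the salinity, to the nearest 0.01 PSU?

32.68 PSU

Remaining after removal: 6,000,000 m³ at 19 PSU (salt = 114,000,000)
After addition: salt = 114,000,000 + 35,400,000×35 = 1,353,000,000; volume = 41,400,000 m³
S = 1,353,000,000 / 41,400,000 = 32.6812 PSU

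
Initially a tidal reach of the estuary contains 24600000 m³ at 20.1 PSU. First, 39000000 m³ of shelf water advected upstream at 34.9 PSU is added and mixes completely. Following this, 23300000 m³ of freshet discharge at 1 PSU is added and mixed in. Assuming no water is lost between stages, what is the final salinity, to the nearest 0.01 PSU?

21.62 PSU

By conservation of dissolved salt,
Initial salt = 24,600,000×20.1 = 494,460,000
After stage 1: salt = 494,460,000 + 39,000,000×34.9 = 1,855,560,000; volume = 63,600,000 m³; S = 29.175 PSU
After stage 2: salt = 1,855,560,000 + 23,300,000×1 = 1,878,860,000; volume = 86,900,000 m³
S = 1,878,860,000 / 86,900,000 = 21.6209 PSU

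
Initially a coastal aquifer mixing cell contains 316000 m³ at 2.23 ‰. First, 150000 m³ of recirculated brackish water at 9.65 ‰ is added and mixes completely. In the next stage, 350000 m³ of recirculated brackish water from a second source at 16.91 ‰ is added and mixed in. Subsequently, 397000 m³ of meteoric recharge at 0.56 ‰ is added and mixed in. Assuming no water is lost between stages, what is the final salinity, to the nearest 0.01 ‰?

6.84 ‰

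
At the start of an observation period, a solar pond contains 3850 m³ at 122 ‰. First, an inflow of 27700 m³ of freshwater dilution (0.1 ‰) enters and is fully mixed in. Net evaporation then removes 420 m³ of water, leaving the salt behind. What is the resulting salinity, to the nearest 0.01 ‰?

15.18 ‰

After mixing: salt = 3,850×122 + 27,700×0.1 = 472,470; volume = 31,550 m³
After evaporation: salt unchanged = 472,470; volume = 31,550 − 420 = 31,130 m³
S = 472,470 / 31,130 = 15.1773 ‰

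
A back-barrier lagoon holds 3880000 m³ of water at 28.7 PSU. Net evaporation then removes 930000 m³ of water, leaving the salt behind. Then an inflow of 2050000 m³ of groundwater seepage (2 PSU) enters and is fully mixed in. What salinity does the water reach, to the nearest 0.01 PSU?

After evaporation: salt = 3,880,000×28.7 = 111,356,000; volume = 3,880,000 − 930,000 = 2,950,000 m³
After mixing: salt = 111,356,000 + 2,050,000×2 = 115,456,000; volume = 2,950,000 + 2,050,000 = 5,000,000 m³
S = 115,456,000 / 5,000,000 = 23.0912 PSU

23.09 PSU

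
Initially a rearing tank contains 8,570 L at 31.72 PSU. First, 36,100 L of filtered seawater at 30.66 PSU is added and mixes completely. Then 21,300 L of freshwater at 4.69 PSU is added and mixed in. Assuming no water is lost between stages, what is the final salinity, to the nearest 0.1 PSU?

22.4 PSU

Mass of salt is conserved:
Initial salt = 8,570×31.72 = 271,840.4
After stage 1: salt = 271,840.4 + 36,100×30.66 = 1,378,666.4; volume = 44,670 L; S = 30.863 PSU
After stage 2: salt = 1,378,666.4 + 21,300×4.69 = 1,478,563.4; volume = 65,970 L
S = 1,478,563.4 / 65,970 = 22.4127 PSU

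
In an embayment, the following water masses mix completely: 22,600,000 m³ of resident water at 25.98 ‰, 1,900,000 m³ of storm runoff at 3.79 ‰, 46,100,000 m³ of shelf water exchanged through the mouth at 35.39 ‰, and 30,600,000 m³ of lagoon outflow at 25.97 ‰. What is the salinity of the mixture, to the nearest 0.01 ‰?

Salt balance:
salt = 22,600,000×25.98 + 1,900,000×3.79 + 46,100,000×35.39 + 30,600,000×25.97 = 587,148,000 + 7,201,000 + 1,631,479,000 + 794,682,000 = 3,020,510,000
volume = 22,600,000 + 1,900,000 + 46,100,000 + 30,600,000 = 101,200,000 m³
S = 3,020,510,000 / 101,200,000 = 29.8469 ‰

29.85 ‰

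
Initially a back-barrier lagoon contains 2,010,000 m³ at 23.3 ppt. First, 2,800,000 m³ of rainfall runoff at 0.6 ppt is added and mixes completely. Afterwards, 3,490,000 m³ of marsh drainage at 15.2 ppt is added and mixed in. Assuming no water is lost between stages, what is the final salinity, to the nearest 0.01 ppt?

Salt balance:
Initial salt = 2,010,000×23.3 = 46,833,000
After stage 1: salt = 46,833,000 + 2,800,000×0.6 = 48,513,000; volume = 4,810,000 m³; S = 10.086 ppt
After stage 2: salt = 48,513,000 + 3,490,000×15.2 = 101,561,000; volume = 8,300,000 m³
S = 101,561,000 / 8,300,000 = 12.2363 ppt

12.24 ppt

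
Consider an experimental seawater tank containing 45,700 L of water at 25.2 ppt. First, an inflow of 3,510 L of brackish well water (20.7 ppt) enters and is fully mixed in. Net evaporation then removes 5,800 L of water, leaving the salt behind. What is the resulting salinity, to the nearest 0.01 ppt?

28.20 ppt

After mixing: salt = 45,700×25.2 + 3,510×20.7 = 1,224,297; volume = 49,210 L
After evaporation: salt unchanged = 1,224,297; volume = 49,210 − 5,800 = 43,410 L
S = 1,224,297 / 43,410 = 28.2031 ppt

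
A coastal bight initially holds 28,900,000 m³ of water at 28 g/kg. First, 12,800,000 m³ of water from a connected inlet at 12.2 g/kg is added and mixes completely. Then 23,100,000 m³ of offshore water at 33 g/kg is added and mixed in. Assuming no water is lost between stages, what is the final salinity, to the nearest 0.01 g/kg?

Mass of salt is conserved:
Initial salt = 28,900,000×28 = 809,200,000
After stage 1: salt = 809,200,000 + 12,800,000×12.2 = 965,360,000; volume = 41,700,000 m³; S = 23.15 g/kg
After stage 2: salt = 965,360,000 + 23,100,000×33 = 1,727,660,000; volume = 64,800,000 m³
S = 1,727,660,000 / 64,800,000 = 26.6614 g/kg

26.66 g/kg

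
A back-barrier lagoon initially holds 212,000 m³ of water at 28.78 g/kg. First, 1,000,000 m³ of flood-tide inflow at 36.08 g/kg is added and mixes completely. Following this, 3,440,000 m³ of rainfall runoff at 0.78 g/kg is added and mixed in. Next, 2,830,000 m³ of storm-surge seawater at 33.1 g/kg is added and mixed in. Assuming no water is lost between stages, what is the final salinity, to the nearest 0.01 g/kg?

18.52 g/kg

Mass of salt is conserved:
Initial salt = 212,000×28.78 = 6,101,360
After stage 1: salt = 6,101,360 + 1,000,000×36.08 = 42,181,360; volume = 1,212,000 m³; S = 34.803 g/kg
After stage 2: salt = 42,181,360 + 3,440,000×0.78 = 44,864,560; volume = 4,652,000 m³; S = 9.644 g/kg
After stage 3: salt = 44,864,560 + 2,830,000×33.1 = 138,537,560; volume = 7,482,000 m³
S = 138,537,560 / 7,482,000 = 18.5161 g/kg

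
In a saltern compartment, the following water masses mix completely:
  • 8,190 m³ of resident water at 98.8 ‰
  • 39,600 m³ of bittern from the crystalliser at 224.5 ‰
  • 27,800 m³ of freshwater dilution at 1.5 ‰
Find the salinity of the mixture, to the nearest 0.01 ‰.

Weighted by volume,
salt = 8,190×98.8 + 39,600×224.5 + 27,800×1.5 = 809,172 + 8,890,200 + 41,700 = 9,741,072
volume = 8,190 + 39,600 + 27,800 = 75,590 m³
S = 9,741,072 / 75,590 = 128.8672 ‰

128.87 ‰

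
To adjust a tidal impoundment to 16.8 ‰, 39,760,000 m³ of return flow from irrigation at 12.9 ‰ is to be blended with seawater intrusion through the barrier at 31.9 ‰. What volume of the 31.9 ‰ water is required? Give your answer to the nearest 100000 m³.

Salt balance: 39,760,000×12.9 + V×31.9 = (39,760,000+V)×16.8
512,904,000 + 31.9V = 667,968,000 + 16.8V
155,064,000 = 15.1V
V = 10,269,139.07 m³

10300000 m³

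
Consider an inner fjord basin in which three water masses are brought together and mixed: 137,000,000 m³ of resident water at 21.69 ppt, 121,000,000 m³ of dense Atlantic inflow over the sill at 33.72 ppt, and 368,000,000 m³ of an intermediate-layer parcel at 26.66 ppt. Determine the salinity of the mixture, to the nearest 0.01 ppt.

26.94 ppt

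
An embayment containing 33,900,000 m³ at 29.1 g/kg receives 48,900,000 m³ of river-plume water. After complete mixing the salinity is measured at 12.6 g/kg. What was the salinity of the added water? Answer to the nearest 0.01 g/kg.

1.16 g/kg

Salt balance: 33,900,000×29.1 + 48,900,000×S = 82,800,000×12.6
986,490,000 + 48,900,000·S = 1,043,280,000
S = (1,043,280,000 − 986,490,000) / 48,900,000 = 1.1613 g/kg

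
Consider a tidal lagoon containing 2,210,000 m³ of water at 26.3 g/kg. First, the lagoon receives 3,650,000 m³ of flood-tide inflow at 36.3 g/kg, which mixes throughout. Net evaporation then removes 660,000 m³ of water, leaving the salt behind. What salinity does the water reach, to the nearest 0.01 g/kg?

36.66 g/kg

After mixing: salt = 2,210,000×26.3 + 3,650,000×36.3 = 190,618,000; volume = 5,860,000 m³
After evaporation: salt unchanged = 190,618,000; volume = 5,860,000 − 660,000 = 5,200,000 m³
S = 190,618,000 / 5,200,000 = 36.6573 g/kg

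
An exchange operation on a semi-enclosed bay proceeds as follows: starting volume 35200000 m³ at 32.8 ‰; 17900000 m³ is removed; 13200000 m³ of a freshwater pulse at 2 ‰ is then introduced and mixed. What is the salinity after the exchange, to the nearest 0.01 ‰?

Remaining after removal: 17,300,000 m³ at 32.8 ‰ (salt = 567,440,000)
After addition: salt = 567,440,000 + 13,200,000×2 = 593,840,000; volume = 30,500,000 m³
S = 593,840,000 / 30,500,000 = 19.4702 ‰

19.47 ‰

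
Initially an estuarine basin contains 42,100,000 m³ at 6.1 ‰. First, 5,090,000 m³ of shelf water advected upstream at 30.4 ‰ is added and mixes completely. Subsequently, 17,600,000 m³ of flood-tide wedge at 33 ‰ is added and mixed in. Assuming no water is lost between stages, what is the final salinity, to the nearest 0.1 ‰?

Salt balance:
Initial salt = 42,100,000×6.1 = 256,810,000
After stage 1: salt = 256,810,000 + 5,090,000×30.4 = 411,546,000; volume = 47,190,000 m³; S = 8.721 ‰
After stage 2: salt = 411,546,000 + 17,600,000×33 = 992,346,000; volume = 64,790,000 m³
S = 992,346,000 / 64,790,000 = 15.3163 ‰

15.3 ‰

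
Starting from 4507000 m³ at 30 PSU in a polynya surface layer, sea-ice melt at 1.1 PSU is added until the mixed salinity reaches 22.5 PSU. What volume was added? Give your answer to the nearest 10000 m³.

1580000 m³

Salt balance: 4,507,000×30 + V×1.1 = (4,507,000+V)×22.5
135,210,000 + 1.1V = 101,407,500 + 22.5V
33,802,500 = 21.4V
V = 1,579,556.07 m³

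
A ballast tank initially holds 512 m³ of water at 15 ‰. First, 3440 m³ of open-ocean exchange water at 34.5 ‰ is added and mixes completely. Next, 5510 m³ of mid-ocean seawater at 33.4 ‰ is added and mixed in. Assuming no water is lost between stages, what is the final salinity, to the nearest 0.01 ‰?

By conservation of dissolved salt,
Initial salt = 512×15 = 7,680
After stage 1: salt = 7,680 + 3,440×34.5 = 126,360; volume = 3,952 m³; S = 31.974 ‰
After stage 2: salt = 126,360 + 5,510×33.4 = 310,394; volume = 9,462 m³
S = 310,394 / 9,462 = 32.8043 ‰

32.80 ‰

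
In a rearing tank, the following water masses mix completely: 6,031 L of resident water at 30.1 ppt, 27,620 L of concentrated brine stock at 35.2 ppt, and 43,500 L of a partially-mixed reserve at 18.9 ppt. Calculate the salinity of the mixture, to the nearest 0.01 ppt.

Mass of salt is conserved:
salt = 6,031×30.1 + 27,620×35.2 + 43,500×18.9 = 181,533.1 + 972,224 + 822,150 = 1,975,907.1
volume = 6,031 + 27,620 + 43,500 = 77,151 L
S = 1,975,907.1 / 77,151 = 25.6109 ppt

25.61 ppt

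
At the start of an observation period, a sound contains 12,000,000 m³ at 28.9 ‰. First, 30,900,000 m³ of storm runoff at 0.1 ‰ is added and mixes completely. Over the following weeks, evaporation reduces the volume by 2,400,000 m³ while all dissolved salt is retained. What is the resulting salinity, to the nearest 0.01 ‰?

After mixing: salt = 12,000,000×28.9 + 30,900,000×0.1 = 349,890,000; volume = 42,900,000 m³
After evaporation: salt unchanged = 349,890,000; volume = 42,900,000 − 2,400,000 = 40,500,000 m³
S = 349,890,000 / 40,500,000 = 8.6393 ‰

8.64 ‰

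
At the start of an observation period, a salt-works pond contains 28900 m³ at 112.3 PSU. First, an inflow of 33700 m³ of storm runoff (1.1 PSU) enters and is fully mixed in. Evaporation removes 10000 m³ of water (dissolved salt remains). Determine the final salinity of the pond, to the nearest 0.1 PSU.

62.4 PSU

After mixing: salt = 28,900×112.3 + 33,700×1.1 = 3,282,540; volume = 62,600 m³
After evaporation: salt unchanged = 3,282,540; volume = 62,600 − 10,000 = 52,600 m³
S = 3,282,540 / 52,600 = 62.4057 PSU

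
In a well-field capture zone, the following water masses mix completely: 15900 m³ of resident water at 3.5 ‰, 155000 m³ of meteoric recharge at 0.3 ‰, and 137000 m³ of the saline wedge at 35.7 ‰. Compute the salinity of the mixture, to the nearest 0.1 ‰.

Weighted by volume,
salt = 15,900×3.5 + 155,000×0.3 + 137,000×35.7 = 55,650 + 46,500 + 4,890,900 = 4,993,050
volume = 15,900 + 155,000 + 137,000 = 307,900 m³
S = 4,993,050 / 307,900 = 16.216 ‰

16.2 ‰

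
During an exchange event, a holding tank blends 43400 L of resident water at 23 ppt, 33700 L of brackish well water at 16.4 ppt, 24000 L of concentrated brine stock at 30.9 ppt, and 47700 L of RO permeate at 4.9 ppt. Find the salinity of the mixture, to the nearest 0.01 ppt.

Mass of salt is conserved:
salt = 43,400×23 + 33,700×16.4 + 24,000×30.9 + 47,700×4.9 = 998,200 + 552,680 + 741,600 + 233,730 = 2,526,210
volume = 43,400 + 33,700 + 24,000 + 47,700 = 148,800 L
S = 2,526,210 / 148,800 = 16.9772 ppt

16.98 ppt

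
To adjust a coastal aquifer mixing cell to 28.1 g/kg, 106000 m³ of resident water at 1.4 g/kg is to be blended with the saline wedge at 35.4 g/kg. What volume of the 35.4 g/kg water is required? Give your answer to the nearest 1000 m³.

388000 m³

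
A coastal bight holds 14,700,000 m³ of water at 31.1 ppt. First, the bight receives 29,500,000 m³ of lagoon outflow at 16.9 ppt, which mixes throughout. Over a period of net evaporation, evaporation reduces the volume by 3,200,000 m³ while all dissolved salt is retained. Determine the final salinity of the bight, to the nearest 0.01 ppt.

23.31 ppt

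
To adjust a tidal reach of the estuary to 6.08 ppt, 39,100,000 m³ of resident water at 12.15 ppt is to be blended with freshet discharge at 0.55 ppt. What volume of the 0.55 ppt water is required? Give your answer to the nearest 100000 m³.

42900000 m³

Salt balance: 39,100,000×12.15 + V×0.55 = (39,100,000+V)×6.08
475,065,000 + 0.55V = 237,728,000 + 6.08V
237,337,000 = 5.53V
V = 42,918,083.18 m³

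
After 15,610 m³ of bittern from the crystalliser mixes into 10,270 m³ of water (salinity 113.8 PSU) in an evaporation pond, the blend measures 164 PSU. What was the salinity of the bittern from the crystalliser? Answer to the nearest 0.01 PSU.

197.03 PSU

Salt balance: 10,270×113.8 + 15,610×S = 25,880×164
1,168,726 + 15,610·S = 4,244,320
S = (4,244,320 − 1,168,726) / 15,610 = 197.0272 PSU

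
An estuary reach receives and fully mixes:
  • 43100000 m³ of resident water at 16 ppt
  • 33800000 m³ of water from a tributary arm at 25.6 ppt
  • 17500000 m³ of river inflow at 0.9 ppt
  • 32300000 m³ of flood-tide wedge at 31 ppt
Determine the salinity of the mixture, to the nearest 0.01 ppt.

Total salt / total volume:
salt = 43,100,000×16 + 33,800,000×25.6 + 17,500,000×0.9 + 32,300,000×31 = 689,600,000 + 865,280,000 + 15,750,000 + 1,001,300,000 = 2,571,930,000
volume = 43,100,000 + 33,800,000 + 17,500,000 + 32,300,000 = 126,700,000 m³
S = 2,571,930,000 / 126,700,000 = 20.2994 ppt

20.30 ppt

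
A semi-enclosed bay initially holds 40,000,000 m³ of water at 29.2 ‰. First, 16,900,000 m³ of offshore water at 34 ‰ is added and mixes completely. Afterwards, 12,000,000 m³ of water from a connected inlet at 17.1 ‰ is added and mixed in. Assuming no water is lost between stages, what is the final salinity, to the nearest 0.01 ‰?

Salt balance:
Initial salt = 40,000,000×29.2 = 1,168,000,000
After stage 1: salt = 1,168,000,000 + 16,900,000×34 = 1,742,600,000; volume = 56,900,000 m³; S = 30.626 ‰
After stage 2: salt = 1,742,600,000 + 12,000,000×17.1 = 1,947,800,000; volume = 68,900,000 m³
S = 1,947,800,000 / 68,900,000 = 28.27 ‰

28.27 ‰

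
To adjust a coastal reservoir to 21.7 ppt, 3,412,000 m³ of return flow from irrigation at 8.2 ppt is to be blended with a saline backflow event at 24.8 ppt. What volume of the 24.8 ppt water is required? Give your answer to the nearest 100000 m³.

Salt balance: 3,412,000×8.2 + V×24.8 = (3,412,000+V)×21.7
27,978,400 + 24.8V = 74,040,400 + 21.7V
46,062,000 = 3.1V
V = 14,858,709.68 m³

14900000 m³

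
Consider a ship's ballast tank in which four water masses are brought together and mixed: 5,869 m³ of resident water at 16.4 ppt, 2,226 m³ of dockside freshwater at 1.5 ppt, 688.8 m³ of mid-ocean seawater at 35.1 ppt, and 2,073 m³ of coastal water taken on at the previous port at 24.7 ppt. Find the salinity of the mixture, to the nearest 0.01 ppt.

Salt balance:
salt = 5,869×16.4 + 2,226×1.5 + 688.8×35.1 + 2,073×24.7 = 96,251.6 + 3,339 + 24,176.88 + 51,203.1 = 174,970.58
volume = 5,869 + 2,226 + 688.8 + 2,073 = 10,856.8 m³
S = 174,970.58 / 10,856.8 = 16.1162 ppt

16.12 ppt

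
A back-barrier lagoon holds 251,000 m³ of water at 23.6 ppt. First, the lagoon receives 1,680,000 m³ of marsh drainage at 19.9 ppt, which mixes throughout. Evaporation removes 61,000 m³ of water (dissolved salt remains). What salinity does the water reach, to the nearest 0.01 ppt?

21.05 ppt

After mixing: salt = 251,000×23.6 + 1,680,000×19.9 = 39,355,600; volume = 1,931,000 m³
After evaporation: salt unchanged = 39,355,600; volume = 1,931,000 − 61,000 = 1,870,000 m³
S = 39,355,600 / 1,870,000 = 21.0458 ppt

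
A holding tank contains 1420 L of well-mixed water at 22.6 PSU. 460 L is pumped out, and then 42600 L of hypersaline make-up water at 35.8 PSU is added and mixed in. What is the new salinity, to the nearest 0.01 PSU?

Remaining after removal: 960 L at 22.6 PSU (salt = 21,696)
After addition: salt = 21,696 + 42,600×35.8 = 1,546,776; volume = 43,560 L
S = 1,546,776 / 43,560 = 35.5091 PSU

35.51 PSU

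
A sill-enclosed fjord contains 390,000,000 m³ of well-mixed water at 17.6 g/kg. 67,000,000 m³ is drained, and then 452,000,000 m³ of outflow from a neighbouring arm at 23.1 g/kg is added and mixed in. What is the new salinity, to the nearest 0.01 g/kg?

Remaining after removal: 323,000,000 m³ at 17.6 g/kg (salt = 5,684,800,000)
After addition: salt = 5,684,800,000 + 452,000,000×23.1 = 16,126,000,000; volume = 775,000,000 m³
S = 16,126,000,000 / 775,000,000 = 20.8077 g/kg

20.81 g/kg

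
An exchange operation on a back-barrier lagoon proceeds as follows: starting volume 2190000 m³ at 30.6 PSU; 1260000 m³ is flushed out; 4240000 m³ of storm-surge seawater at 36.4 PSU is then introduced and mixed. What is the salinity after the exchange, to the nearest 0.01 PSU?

Remaining after removal: 930,000 m³ at 30.6 PSU (salt = 28,458,000)
After addition: salt = 28,458,000 + 4,240,000×36.4 = 182,794,000; volume = 5,170,000 m³
S = 182,794,000 / 5,170,000 = 35.3567 PSU

35.36 PSU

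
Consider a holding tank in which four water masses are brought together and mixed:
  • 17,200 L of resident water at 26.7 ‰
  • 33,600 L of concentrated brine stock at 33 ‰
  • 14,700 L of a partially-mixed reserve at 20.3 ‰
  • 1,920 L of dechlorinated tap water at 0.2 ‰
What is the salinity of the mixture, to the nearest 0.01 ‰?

27.69 ‰

Weighted by volume,
salt = 17,200×26.7 + 33,600×33 + 14,700×20.3 + 1,920×0.2 = 459,240 + 1,108,800 + 298,410 + 384 = 1,866,834
volume = 17,200 + 33,600 + 14,700 + 1,920 = 67,420 L
S = 1,866,834 / 67,420 = 27.6896 ‰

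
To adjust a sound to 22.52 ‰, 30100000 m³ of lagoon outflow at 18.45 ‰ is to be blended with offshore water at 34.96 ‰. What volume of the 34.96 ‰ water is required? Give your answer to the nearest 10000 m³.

Salt balance: 30,100,000×18.45 + V×34.96 = (30,100,000+V)×22.52
555,345,000 + 34.96V = 677,852,000 + 22.52V
122,507,000 = 12.44V
V = 9,847,829.58 m³

9850000 m³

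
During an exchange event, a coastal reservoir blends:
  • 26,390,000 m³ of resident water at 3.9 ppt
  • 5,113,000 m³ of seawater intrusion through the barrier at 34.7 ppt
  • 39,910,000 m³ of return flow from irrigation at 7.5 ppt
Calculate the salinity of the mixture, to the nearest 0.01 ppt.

8.12 ppt

Mass of salt is conserved:
salt = 26,390,000×3.9 + 5,113,000×34.7 + 39,910,000×7.5 = 102,921,000 + 177,421,100 + 299,325,000 = 579,667,100
volume = 26,390,000 + 5,113,000 + 39,910,000 = 71,413,000 m³
S = 579,667,100 / 71,413,000 = 8.1171 ppt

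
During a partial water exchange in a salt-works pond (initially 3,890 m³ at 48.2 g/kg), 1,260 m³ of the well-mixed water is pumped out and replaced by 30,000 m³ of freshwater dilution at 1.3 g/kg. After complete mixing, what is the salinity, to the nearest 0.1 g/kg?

5.1 g/kg

Remaining after removal: 2,630 m³ at 48.2 g/kg (salt = 126,766)
After addition: salt = 126,766 + 30,000×1.3 = 165,766; volume = 32,630 m³
S = 165,766 / 32,630 = 5.0802 g/kg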